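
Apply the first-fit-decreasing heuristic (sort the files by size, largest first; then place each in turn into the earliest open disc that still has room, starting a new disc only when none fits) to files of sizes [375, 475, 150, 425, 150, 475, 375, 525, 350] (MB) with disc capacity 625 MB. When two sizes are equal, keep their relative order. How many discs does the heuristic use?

Sorted descending: 525, 475, 475, 425, 375, 375, 350, 150, 150.
  525 → disc 1 (new)  [load 525/625]
  475 → disc 2 (new)  [load 475/625]
  475 → disc 3 (new)  [load 475/625]
  425 → disc 4 (new)  [load 425/625]
  375 → disc 5 (new)  [load 375/625]
  375 → disc 6 (new)  [load 375/625]
  350 → disc 7 (new)  [load 350/625]
  150 → disc 2  [load 625/625]
  150 → disc 3  [load 625/625]
7 discs opened.

7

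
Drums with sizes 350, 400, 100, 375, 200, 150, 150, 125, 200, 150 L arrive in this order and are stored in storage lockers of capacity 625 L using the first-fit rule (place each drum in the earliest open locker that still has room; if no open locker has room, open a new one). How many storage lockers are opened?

  350 → locker 1 (new)  [load 350/625]
  400 → locker 2 (new)  [load 400/625]
  100 → locker 1  [load 450/625]
  375 → locker 3 (new)  [load 375/625]
  200 → locker 2  [load 600/625]
  150 → locker 1  [load 600/625]
  150 → locker 3  [load 525/625]
  125 → locker 4 (new)  [load 125/625]
  200 → locker 4  [load 325/625]
  150 → locker 4  [load 475/625]
4 storage lockers opened.

4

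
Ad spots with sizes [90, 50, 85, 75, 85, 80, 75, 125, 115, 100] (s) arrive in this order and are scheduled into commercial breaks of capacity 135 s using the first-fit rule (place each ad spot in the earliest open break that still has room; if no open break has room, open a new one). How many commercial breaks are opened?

9

  90 → break 1 (new)  [load 90/135]
  50 → break 2 (new)  [load 50/135]
  85 → break 2  [load 135/135]
  75 → break 3 (new)  [load 75/135]
  85 → break 4 (new)  [load 85/135]
  80 → break 5 (new)  [load 80/135]
  75 → break 6 (new)  [load 75/135]
  125 → break 7 (new)  [load 125/135]
  115 → break 8 (new)  [load 115/135]
  100 → break 9 (new)  [load 100/135]
9 commercial breaks opened.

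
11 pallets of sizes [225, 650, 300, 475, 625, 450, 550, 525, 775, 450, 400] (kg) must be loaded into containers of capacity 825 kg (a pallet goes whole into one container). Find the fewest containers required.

Total = 775 + 650 + 625 + 550 + 525 + 475 + 450 + 450 + 400 + 300 + 225 = 5425 kg.
Lower bound: ⌈5425/825⌉ = 7 containers.
Also, 8 pallets each exceed 825/2 kg, and no two of those can share a container, so at least 8 containers are needed.
A packing using 9 containers:
  container 1: 775 = 775
  container 2: 650 = 650
  container 3: 625 = 625
  container 4: 550 + 225 = 775
  container 5: 525 + 300 = 825
  container 6: 475 = 475
  container 7: 450 = 450
  container 8: 450 = 450
  container 9: 400 = 400
No arrangement into 8 containers stays within capacity, so 9 is optimal.

9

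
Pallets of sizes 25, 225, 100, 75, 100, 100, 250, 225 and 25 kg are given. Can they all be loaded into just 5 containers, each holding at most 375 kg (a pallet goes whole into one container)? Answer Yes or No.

A valid assignment using 4 containers:
  container 1: 250 + 100 + 25 = 375
  container 2: 225 + 100 + 25 = 350
  container 3: 225 + 100 = 325
  container 4: 75 = 75
That uses only 4 ≤ 5, so 5 containers are enough.

Yes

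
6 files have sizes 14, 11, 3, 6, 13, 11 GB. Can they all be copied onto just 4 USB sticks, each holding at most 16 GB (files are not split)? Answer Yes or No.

Total = 58 GB; ⌈58/16⌉ = 4.
The bound of 4 does not rule out 4, but exhaustive search shows no assignment into 4 USB sticks of capacity 16 GB exists — the minimum is 5.

No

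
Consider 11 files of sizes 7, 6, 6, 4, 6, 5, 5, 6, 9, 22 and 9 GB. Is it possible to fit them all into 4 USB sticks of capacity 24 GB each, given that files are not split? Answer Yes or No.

Yes

A valid assignment using 4 USB sticks:
  USB stick 1: 22 = 22
  USB stick 2: 9 + 9 + 6 = 24
  USB stick 3: 7 + 6 + 6 + 5 = 24
  USB stick 4: 6 + 5 + 4 = 15
Every load is within 24 GB, so 4 USB sticks suffice.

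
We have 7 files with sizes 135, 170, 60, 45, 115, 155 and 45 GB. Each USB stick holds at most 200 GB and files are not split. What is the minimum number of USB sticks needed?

Total = 170 + 155 + 135 + 115 + 60 + 45 + 45 = 725 GB.
Lower bound: ⌈725/200⌉ = 4 USB sticks.
A packing using 4 USB sticks:
  USB stick 1: 170 = 170
  USB stick 2: 155 + 45 = 200
  USB stick 3: 135 + 60 = 195
  USB stick 4: 115 + 45 = 160
This matches the lower bound, so 4 is optimal.

4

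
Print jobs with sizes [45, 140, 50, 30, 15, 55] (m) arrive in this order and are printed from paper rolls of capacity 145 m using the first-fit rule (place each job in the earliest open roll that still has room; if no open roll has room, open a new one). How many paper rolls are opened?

  45 → roll 1 (new)  [load 45/145]
  140 → roll 2 (new)  [load 140/145]
  50 → roll 1  [load 95/145]
  30 → roll 1  [load 125/145]
  15 → roll 1  [load 140/145]
  55 → roll 3 (new)  [load 55/145]
3 paper rolls opened.

3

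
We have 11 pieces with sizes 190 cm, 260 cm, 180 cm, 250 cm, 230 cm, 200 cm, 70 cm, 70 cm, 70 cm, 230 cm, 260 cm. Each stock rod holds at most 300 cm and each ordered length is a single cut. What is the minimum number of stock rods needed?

8

Total = 260 + 260 + 250 + 230 + 230 + 200 + 190 + 180 + 70 + 70 + 70 = 2010 cm.
Lower bound: ⌈2010/300⌉ = 7 stock rods.
Also, 8 pieces each exceed 150 cm, and no two of those can share a stock rod, so at least 8 stock rods are needed.
A packing using 8 stock rods:
  stock rod 1: 260 = 260
  stock rod 2: 260 = 260
  stock rod 3: 250 = 250
  stock rod 4: 230 + 70 = 300
  stock rod 5: 230 + 70 = 300
  stock rod 6: 200 + 70 = 270
  stock rod 7: 190 = 190
  stock rod 8: 180 = 180
This matches the lower bound, so 8 is optimal.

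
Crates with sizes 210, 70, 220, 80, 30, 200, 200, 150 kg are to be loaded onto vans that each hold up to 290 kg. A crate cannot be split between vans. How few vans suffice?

5

Total = 220 + 210 + 200 + 200 + 150 + 80 + 70 + 30 = 1160 kg.
Lower bound: ⌈1160/290⌉ = 4 vans.
Also, 5 crates each exceed 145 kg, and no two of those can share a van, so at least 5 vans are needed.
A packing using 5 vans:
  van 1: 220 + 70 = 290
  van 2: 210 + 80 = 290
  van 3: 200 + 30 = 230
  van 4: 200 = 200
  van 5: 150 = 150
This matches the lower bound, so 5 is optimal.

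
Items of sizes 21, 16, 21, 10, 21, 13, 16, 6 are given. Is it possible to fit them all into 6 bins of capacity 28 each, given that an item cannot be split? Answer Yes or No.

A valid assignment using 6 bins:
  bin 1: 21 + 6 = 27
  bin 2: 21 = 21
  bin 3: 21 = 21
  bin 4: 16 + 10 = 26
  bin 5: 16 = 16
  bin 6: 13 = 13
Every load is within 28, so 6 bins suffice.

Yes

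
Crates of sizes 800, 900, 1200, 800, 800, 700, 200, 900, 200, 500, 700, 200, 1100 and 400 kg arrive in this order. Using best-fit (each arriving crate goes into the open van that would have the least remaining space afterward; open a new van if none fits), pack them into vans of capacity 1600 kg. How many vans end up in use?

  800 → van 1 (new)  [load 800/1600]
  900 → van 2 (new)  [load 900/1600]
  1200 → van 3 (new)  [load 1200/1600]
  800 → van 1  [load 1600/1600]
  800 → van 4 (new)  [load 800/1600]
  700 → van 2  [load 1600/1600]
  200 → van 3  [load 1400/1600]
  900 → van 5 (new)  [load 900/1600]
  200 → van 3  [load 1600/1600]
  500 → van 5  [load 1400/1600]
  700 → van 4  [load 1500/1600]
  200 → van 5  [load 1600/1600]
  1100 → van 6 (new)  [load 1100/1600]
  400 → van 6  [load 1500/1600]
6 vans opened.

6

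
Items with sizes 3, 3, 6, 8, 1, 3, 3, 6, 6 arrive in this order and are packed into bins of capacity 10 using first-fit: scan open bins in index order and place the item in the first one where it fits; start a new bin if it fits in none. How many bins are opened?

  3 → bin 1 (new)  [load 3/10]
  3 → bin 1  [load 6/10]
  6 → bin 2 (new)  [load 6/10]
  8 → bin 3 (new)  [load 8/10]
  1 → bin 1  [load 7/10]
  3 → bin 1  [load 10/10]
  3 → bin 2  [load 9/10]
  6 → bin 4 (new)  [load 6/10]
  6 → bin 5 (new)  [load 6/10]
5 bins opened.

5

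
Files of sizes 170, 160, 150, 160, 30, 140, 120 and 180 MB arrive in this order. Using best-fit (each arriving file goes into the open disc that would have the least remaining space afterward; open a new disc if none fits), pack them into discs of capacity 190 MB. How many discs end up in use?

7

  170 → disc 1 (new)  [load 170/190]
  160 → disc 2 (new)  [load 160/190]
  150 → disc 3 (new)  [load 150/190]
  160 → disc 4 (new)  [load 160/190]
  30 → disc 2  [load 190/190]
  140 → disc 5 (new)  [load 140/190]
  120 → disc 6 (new)  [load 120/190]
  180 → disc 7 (new)  [load 180/190]
7 discs opened.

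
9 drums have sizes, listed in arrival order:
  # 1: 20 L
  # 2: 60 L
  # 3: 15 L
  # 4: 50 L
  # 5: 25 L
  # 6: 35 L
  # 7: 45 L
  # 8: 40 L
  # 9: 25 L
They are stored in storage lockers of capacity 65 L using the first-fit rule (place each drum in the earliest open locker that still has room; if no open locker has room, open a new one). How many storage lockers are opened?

  20 → locker 1 (new)  [load 20/65]
  60 → locker 2 (new)  [load 60/65]
  15 → locker 1  [load 35/65]
  50 → locker 3 (new)  [load 50/65]
  25 → locker 1  [load 60/65]
  35 → locker 4 (new)  [load 35/65]
  45 → locker 5 (new)  [load 45/65]
  40 → locker 6 (new)  [load 40/65]
  25 → locker 4  [load 60/65]
6 storage lockers opened.

6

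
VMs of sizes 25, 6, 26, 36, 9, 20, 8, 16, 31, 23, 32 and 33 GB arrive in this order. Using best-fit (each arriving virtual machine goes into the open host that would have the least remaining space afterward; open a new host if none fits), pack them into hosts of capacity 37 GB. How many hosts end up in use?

9

  25 → host 1 (new)  [load 25/37]
  6 → host 1  [load 31/37]
  26 → host 2 (new)  [load 26/37]
  36 → host 3 (new)  [load 36/37]
  9 → host 2  [load 35/37]
  20 → host 4 (new)  [load 20/37]
  8 → host 4  [load 28/37]
  16 → host 5 (new)  [load 16/37]
  31 → host 6 (new)  [load 31/37]
  23 → host 7 (new)  [load 23/37]
  32 → host 8 (new)  [load 32/37]
  33 → host 9 (new)  [load 33/37]
9 hosts opened.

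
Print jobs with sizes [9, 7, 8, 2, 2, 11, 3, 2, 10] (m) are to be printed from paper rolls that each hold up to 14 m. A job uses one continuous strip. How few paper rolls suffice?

5

Total = 11 + 10 + 9 + 8 + 7 + 3 + 2 + 2 + 2 = 54 m.
Lower bound: ⌈54/14⌉ = 4 paper rolls.
A packing using 5 paper rolls:
  roll 1: 11 + 3 = 14
  roll 2: 10 + 2 + 2 = 14
  roll 3: 9 + 2 = 11
  roll 4: 8 = 8
  roll 5: 7 = 7
No arrangement into 4 paper rolls stays within capacity, so 5 is optimal.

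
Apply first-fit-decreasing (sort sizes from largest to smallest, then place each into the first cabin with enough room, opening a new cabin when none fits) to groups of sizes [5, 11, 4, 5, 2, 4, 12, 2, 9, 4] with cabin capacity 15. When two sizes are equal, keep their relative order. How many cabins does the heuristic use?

Sorted descending: 12, 11, 9, 5, 5, 4, 4, 4, 2, 2.
  12 → cabin 1 (new)  [load 12/15]
  11 → cabin 2 (new)  [load 11/15]
  9 → cabin 3 (new)  [load 9/15]
  5 → cabin 3  [load 14/15]
  5 → cabin 4 (new)  [load 5/15]
  4 → cabin 2  [load 15/15]
  4 → cabin 4  [load 9/15]
  4 → cabin 4  [load 13/15]
  2 → cabin 1  [load 14/15]
  2 → cabin 4  [load 15/15]
4 cabins opened.

4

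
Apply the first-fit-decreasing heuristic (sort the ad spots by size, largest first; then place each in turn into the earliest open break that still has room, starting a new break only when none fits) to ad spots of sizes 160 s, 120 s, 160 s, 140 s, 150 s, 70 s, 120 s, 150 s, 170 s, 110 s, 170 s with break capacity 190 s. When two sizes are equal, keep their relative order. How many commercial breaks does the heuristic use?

10

Sorted descending: 170, 170, 160, 160, 150, 150, 140, 120, 120, 110, 70.
  170 → break 1 (new)  [load 170/190]
  170 → break 2 (new)  [load 170/190]
  160 → break 3 (new)  [load 160/190]
  160 → break 4 (new)  [load 160/190]
  150 → break 5 (new)  [load 150/190]
  150 → break 6 (new)  [load 150/190]
  140 → break 7 (new)  [load 140/190]
  120 → break 8 (new)  [load 120/190]
  120 → break 9 (new)  [load 120/190]
  110 → break 10 (new)  [load 110/190]
  70 → break 8  [load 190/190]
10 commercial breaks opened.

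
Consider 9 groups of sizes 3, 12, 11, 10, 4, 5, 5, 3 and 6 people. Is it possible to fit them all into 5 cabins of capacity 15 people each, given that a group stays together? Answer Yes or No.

Yes

A valid assignment using 4 cabins:
  cabin 1: 12 + 3 = 15
  cabin 2: 11 + 4 = 15
  cabin 3: 10 + 5 = 15
  cabin 4: 6 + 5 + 3 = 14
That uses only 4 ≤ 5, so 5 cabins are enough.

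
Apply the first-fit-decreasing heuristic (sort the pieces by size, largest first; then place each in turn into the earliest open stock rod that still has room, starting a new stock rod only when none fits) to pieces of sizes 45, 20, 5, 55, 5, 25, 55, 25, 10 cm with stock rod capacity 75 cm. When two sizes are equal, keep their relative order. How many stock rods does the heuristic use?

4

Sorted descending: 55, 55, 45, 25, 25, 20, 10, 5, 5.
  55 → stock rod 1 (new)  [load 55/75]
  55 → stock rod 2 (new)  [load 55/75]
  45 → stock rod 3 (new)  [load 45/75]
  25 → stock rod 3  [load 70/75]
  25 → stock rod 4 (new)  [load 25/75]
  20 → stock rod 1  [load 75/75]
  10 → stock rod 2  [load 65/75]
  5 → stock rod 2  [load 70/75]
  5 → stock rod 2  [load 75/75]
4 stock rods opened.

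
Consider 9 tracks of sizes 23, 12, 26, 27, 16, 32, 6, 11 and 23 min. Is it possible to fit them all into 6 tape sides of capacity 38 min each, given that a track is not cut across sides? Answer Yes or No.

Yes

A valid assignment using 6 tape sides:
  side 1: 32 + 6 = 38
  side 2: 27 + 11 = 38
  side 3: 26 + 12 = 38
  side 4: 23 = 23
  side 5: 23 = 23
  side 6: 16 = 16
Every load is within 38 min, so 6 tape sides suffice.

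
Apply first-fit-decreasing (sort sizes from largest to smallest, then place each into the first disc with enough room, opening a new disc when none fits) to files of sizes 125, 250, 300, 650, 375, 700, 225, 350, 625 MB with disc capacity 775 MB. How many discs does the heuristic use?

Sorted descending: 700, 650, 625, 375, 350, 300, 250, 225, 125.
  700 → disc 1 (new)  [load 700/775]
  650 → disc 2 (new)  [load 650/775]
  625 → disc 3 (new)  [load 625/775]
  375 → disc 4 (new)  [load 375/775]
  350 → disc 4  [load 725/775]
  300 → disc 5 (new)  [load 300/775]
  250 → disc 5  [load 550/775]
  225 → disc 5  [load 775/775]
  125 → disc 2  [load 775/775]
5 discs opened.

5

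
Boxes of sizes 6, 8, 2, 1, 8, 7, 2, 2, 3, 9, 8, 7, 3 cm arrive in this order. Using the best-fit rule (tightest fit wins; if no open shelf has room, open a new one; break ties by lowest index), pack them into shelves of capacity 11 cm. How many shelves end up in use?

  6 → shelf 1 (new)  [load 6/11]
  8 → shelf 2 (new)  [load 8/11]
  2 → shelf 2  [load 10/11]
  1 → shelf 2  [load 11/11]
  8 → shelf 3 (new)  [load 8/11]
  7 → shelf 4 (new)  [load 7/11]
  2 → shelf 3  [load 10/11]
  2 → shelf 4  [load 9/11]
  3 → shelf 1  [load 9/11]
  9 → shelf 5 (new)  [load 9/11]
  8 → shelf 6 (new)  [load 8/11]
  7 → shelf 7 (new)  [load 7/11]
  3 → shelf 6  [load 11/11]
7 shelves opened.

7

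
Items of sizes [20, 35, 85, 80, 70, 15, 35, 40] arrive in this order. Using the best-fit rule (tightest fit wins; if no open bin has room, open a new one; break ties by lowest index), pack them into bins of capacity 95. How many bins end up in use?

  20 → bin 1 (new)  [load 20/95]
  35 → bin 1  [load 55/95]
  85 → bin 2 (new)  [load 85/95]
  80 → bin 3 (new)  [load 80/95]
  70 → bin 4 (new)  [load 70/95]
  15 → bin 3  [load 95/95]
  35 → bin 1  [load 90/95]
  40 → bin 5 (new)  [load 40/95]
5 bins opened.

5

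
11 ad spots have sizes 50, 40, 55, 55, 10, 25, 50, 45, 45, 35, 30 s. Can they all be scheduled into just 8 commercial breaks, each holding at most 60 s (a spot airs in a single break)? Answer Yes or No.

Total = 440 s; ⌈440/60⌉ = 8.
The bound of 8 does not rule out 8, but exhaustive search shows no assignment into 8 commercial breaks of capacity 60 s exists — the minimum is 9.

No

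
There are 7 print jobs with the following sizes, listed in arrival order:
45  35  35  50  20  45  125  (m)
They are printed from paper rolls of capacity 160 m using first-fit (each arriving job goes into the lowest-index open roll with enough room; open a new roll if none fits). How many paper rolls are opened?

  45 → roll 1 (new)  [load 45/160]
  35 → roll 1  [load 80/160]
  35 → roll 1  [load 115/160]
  50 → roll 2 (new)  [load 50/160]
  20 → roll 1  [load 135/160]
  45 → roll 2  [load 95/160]
  125 → roll 3 (new)  [load 125/160]
3 paper rolls opened.

3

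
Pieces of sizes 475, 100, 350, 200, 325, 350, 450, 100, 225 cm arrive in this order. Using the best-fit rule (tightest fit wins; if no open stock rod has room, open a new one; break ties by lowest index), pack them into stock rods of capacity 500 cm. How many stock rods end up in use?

  475 → stock rod 1 (new)  [load 475/500]
  100 → stock rod 2 (new)  [load 100/500]
  350 → stock rod 2  [load 450/500]
  200 → stock rod 3 (new)  [load 200/500]
  325 → stock rod 4 (new)  [load 325/500]
  350 → stock rod 5 (new)  [load 350/500]
  450 → stock rod 6 (new)  [load 450/500]
  100 → stock rod 5  [load 450/500]
  225 → stock rod 3  [load 425/500]
6 stock rods opened.

6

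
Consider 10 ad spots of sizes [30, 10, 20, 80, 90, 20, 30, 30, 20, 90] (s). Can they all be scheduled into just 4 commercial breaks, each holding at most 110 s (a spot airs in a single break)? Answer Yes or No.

Yes

A valid assignment using 4 commercial breaks:
  break 1: 90 + 20 = 110
  break 2: 90 + 20 = 110
  break 3: 80 + 30 = 110
  break 4: 30 + 30 + 20 + 10 = 90
Every load is within 110 s, so 4 commercial breaks suffice.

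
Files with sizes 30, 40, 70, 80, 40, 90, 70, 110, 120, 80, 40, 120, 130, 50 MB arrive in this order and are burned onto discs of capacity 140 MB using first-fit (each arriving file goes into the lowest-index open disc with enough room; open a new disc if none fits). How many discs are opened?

9

  30 → disc 1 (new)  [load 30/140]
  40 → disc 1  [load 70/140]
  70 → disc 1  [load 140/140]
  80 → disc 2 (new)  [load 80/140]
  40 → disc 2  [load 120/140]
  90 → disc 3 (new)  [load 90/140]
  70 → disc 4 (new)  [load 70/140]
  110 → disc 5 (new)  [load 110/140]
  120 → disc 6 (new)  [load 120/140]
  80 → disc 7 (new)  [load 80/140]
  40 → disc 3  [load 130/140]
  120 → disc 8 (new)  [load 120/140]
  130 → disc 9 (new)  [load 130/140]
  50 → disc 4  [load 120/140]
9 discs opened.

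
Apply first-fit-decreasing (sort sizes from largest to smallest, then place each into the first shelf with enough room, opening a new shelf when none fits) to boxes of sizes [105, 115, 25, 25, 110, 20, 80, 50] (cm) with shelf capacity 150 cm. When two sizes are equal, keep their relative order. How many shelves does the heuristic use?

4

Sorted descending: 115, 110, 105, 80, 50, 25, 25, 20.
  115 → shelf 1 (new)  [load 115/150]
  110 → shelf 2 (new)  [load 110/150]
  105 → shelf 3 (new)  [load 105/150]
  80 → shelf 4 (new)  [load 80/150]
  50 → shelf 4  [load 130/150]
  25 → shelf 1  [load 140/150]
  25 → shelf 2  [load 135/150]
  20 → shelf 3  [load 125/150]
4 shelves opened.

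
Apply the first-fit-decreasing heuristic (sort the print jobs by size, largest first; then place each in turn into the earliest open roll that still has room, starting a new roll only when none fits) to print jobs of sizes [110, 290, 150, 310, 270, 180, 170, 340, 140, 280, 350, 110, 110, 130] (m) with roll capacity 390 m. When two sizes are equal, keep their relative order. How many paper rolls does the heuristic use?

Sorted descending: 350, 340, 310, 290, 280, 270, 180, 170, 150, 140, 130, 110, 110, 110.
  350 → roll 1 (new)  [load 350/390]
  340 → roll 2 (new)  [load 340/390]
  310 → roll 3 (new)  [load 310/390]
  290 → roll 4 (new)  [load 290/390]
  280 → roll 5 (new)  [load 280/390]
  270 → roll 6 (new)  [load 270/390]
  180 → roll 7 (new)  [load 180/390]
  170 → roll 7  [load 350/390]
  150 → roll 8 (new)  [load 150/390]
  140 → roll 8  [load 290/390]
  130 → roll 9 (new)  [load 130/390]
  110 → roll 5  [load 390/390]
  110 → roll 6  [load 380/390]
  110 → roll 9  [load 240/390]
9 paper rolls opened.

9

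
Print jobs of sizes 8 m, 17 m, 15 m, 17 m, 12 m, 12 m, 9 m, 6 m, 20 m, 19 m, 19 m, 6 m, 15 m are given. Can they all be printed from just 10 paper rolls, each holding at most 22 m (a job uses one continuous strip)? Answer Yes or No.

Yes

A valid assignment using 9 paper rolls:
  roll 1: 20 = 20
  roll 2: 19 = 19
  roll 3: 19 = 19
  roll 4: 17 = 17
  roll 5: 17 = 17
  roll 6: 15 + 6 = 21
  roll 7: 15 + 6 = 21
  roll 8: 12 + 9 = 21
  roll 9: 12 + 8 = 20
That uses only 9 ≤ 10, so 10 paper rolls are enough.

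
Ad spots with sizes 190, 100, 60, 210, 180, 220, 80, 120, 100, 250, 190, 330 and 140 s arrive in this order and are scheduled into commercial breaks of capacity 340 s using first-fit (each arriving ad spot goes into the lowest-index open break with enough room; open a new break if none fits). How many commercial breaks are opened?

8

  190 → break 1 (new)  [load 190/340]
  100 → break 1  [load 290/340]
  60 → break 2 (new)  [load 60/340]
  210 → break 2  [load 270/340]
  180 → break 3 (new)  [load 180/340]
  220 → break 4 (new)  [load 220/340]
  80 → break 3  [load 260/340]
  120 → break 4  [load 340/340]
  100 → break 5 (new)  [load 100/340]
  250 → break 6 (new)  [load 250/340]
  190 → break 5  [load 290/340]
  330 → break 7 (new)  [load 330/340]
  140 → break 8 (new)  [load 140/340]
8 commercial breaks opened.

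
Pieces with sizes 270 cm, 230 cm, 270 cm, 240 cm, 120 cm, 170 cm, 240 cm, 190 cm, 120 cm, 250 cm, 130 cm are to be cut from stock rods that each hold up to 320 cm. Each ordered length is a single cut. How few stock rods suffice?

9

Total = 270 + 270 + 250 + 240 + 240 + 230 + 190 + 170 + 130 + 120 + 120 = 2230 cm.
Lower bound: ⌈2230/320⌉ = 7 stock rods.
Also, 8 pieces each exceed 160 cm, and no two of those can share a stock rod, so at least 8 stock rods are needed.
A packing using 9 stock rods:
  stock rod 1: 270 = 270
  stock rod 2: 270 = 270
  stock rod 3: 250 = 250
  stock rod 4: 240 = 240
  stock rod 5: 240 = 240
  stock rod 6: 230 = 230
  stock rod 7: 190 + 130 = 320
  stock rod 8: 170 + 120 = 290
  stock rod 9: 120 = 120
No arrangement into 8 stock rods stays within capacity, so 9 is optimal.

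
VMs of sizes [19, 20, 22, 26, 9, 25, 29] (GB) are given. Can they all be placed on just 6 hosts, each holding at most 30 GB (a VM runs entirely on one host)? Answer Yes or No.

Yes

A valid assignment using 6 hosts:
  host 1: 29 = 29
  host 2: 26 = 26
  host 3: 25 = 25
  host 4: 22 = 22
  host 5: 20 + 9 = 29
  host 6: 19 = 19
Every load is within 30 GB, so 6 hosts suffice.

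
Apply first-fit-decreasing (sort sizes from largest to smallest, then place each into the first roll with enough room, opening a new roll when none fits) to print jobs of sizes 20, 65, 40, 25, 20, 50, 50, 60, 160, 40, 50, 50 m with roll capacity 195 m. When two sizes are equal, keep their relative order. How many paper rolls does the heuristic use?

4

Sorted descending: 160, 65, 60, 50, 50, 50, 50, 40, 40, 25, 20, 20.
  160 → roll 1 (new)  [load 160/195]
  65 → roll 2 (new)  [load 65/195]
  60 → roll 2  [load 125/195]
  50 → roll 2  [load 175/195]
  50 → roll 3 (new)  [load 50/195]
  50 → roll 3  [load 100/195]
  50 → roll 3  [load 150/195]
  40 → roll 3  [load 190/195]
  40 → roll 4 (new)  [load 40/195]
  25 → roll 1  [load 185/195]
  20 → roll 2  [load 195/195]
  20 → roll 4  [load 60/195]
4 paper rolls opened.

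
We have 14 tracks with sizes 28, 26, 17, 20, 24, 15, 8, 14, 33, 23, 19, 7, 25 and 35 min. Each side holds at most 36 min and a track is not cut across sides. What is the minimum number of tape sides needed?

10

Total = 35 + 33 + 28 + 26 + 25 + 24 + 23 + 20 + 19 + 17 + 15 + 14 + 8 + 7 = 294 min.
Lower bound: ⌈294/36⌉ = 9 tape sides.
A packing using 10 tape sides:
  side 1: 35 = 35
  side 2: 33 = 33
  side 3: 28 + 8 = 36
  side 4: 26 + 7 = 33
  side 5: 25 = 25
  side 6: 24 = 24
  side 7: 23 = 23
  side 8: 20 + 15 = 35
  side 9: 19 + 17 = 36
  side 10: 14 = 14
No arrangement into 9 tape sides stays within capacity, so 10 is optimal.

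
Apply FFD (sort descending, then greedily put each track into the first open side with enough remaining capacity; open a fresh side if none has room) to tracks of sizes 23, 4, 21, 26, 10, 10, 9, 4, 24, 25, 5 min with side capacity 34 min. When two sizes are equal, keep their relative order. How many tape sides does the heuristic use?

5

Sorted descending: 26, 25, 24, 23, 21, 10, 10, 9, 5, 4, 4.
  26 → side 1 (new)  [load 26/34]
  25 → side 2 (new)  [load 25/34]
  24 → side 3 (new)  [load 24/34]
  23 → side 4 (new)  [load 23/34]
  21 → side 5 (new)  [load 21/34]
  10 → side 3  [load 34/34]
  10 → side 4  [load 33/34]
  9 → side 2  [load 34/34]
  5 → side 1  [load 31/34]
  4 → side 5  [load 25/34]
  4 → side 5  [load 29/34]
5 tape sides opened.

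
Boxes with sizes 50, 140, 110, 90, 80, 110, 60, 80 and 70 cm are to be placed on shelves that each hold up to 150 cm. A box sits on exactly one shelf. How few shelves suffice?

Total = 140 + 110 + 110 + 90 + 80 + 80 + 70 + 60 + 50 = 790 cm.
Lower bound: ⌈790/150⌉ = 6 shelves.
A packing using 6 shelves:
  shelf 1: 140 = 140
  shelf 2: 110 = 110
  shelf 3: 110 = 110
  shelf 4: 90 + 60 = 150
  shelf 5: 80 + 70 = 150
  shelf 6: 80 + 50 = 130
This matches the lower bound, so 6 is optimal.

6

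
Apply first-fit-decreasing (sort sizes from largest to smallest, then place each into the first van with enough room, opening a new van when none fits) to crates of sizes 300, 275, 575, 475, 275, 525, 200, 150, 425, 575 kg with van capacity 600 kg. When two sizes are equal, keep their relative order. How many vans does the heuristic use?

Sorted descending: 575, 575, 525, 475, 425, 300, 275, 275, 200, 150.
  575 → van 1 (new)  [load 575/600]
  575 → van 2 (new)  [load 575/600]
  525 → van 3 (new)  [load 525/600]
  475 → van 4 (new)  [load 475/600]
  425 → van 5 (new)  [load 425/600]
  300 → van 6 (new)  [load 300/600]
  275 → van 6  [load 575/600]
  275 → van 7 (new)  [load 275/600]
  200 → van 7  [load 475/600]
  150 → van 5  [load 575/600]
7 vans opened.

7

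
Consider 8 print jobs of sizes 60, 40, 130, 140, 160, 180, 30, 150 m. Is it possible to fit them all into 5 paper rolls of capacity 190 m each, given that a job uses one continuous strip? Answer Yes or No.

A valid assignment using 5 paper rolls:
  roll 1: 180 = 180
  roll 2: 160 + 30 = 190
  roll 3: 150 + 40 = 190
  roll 4: 140 = 140
  roll 5: 130 + 60 = 190
Every load is within 190 m, so 5 paper rolls suffice.

Yes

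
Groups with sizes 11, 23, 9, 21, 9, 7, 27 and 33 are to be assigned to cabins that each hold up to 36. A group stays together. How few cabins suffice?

Total = 33 + 27 + 23 + 21 + 11 + 9 + 9 + 7 = 140.
Lower bound: ⌈140/36⌉ = 4 cabins.
A packing using 5 cabins:
  cabin 1: 33 = 33
  cabin 2: 27 + 9 = 36
  cabin 3: 23 + 11 = 34
  cabin 4: 21 + 9 = 30
  cabin 5: 7 = 7
No arrangement into 4 cabins stays within capacity, so 5 is optimal.

5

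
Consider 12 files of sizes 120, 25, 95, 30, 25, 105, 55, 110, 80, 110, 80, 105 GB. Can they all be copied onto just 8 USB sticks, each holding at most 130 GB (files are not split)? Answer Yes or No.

Total = 940 GB; ⌈940/130⌉ = 8.
The bound of 8 does not rule out 8, but exhaustive search shows no assignment into 8 USB sticks of capacity 130 GB exists — the minimum is 9.

No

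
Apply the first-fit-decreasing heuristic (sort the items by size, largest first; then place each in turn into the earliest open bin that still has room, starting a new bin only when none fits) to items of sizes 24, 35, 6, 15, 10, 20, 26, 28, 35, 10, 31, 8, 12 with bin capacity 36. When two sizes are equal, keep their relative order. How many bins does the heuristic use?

Sorted descending: 35, 35, 31, 28, 26, 24, 20, 15, 12, 10, 10, 8, 6.
  35 → bin 1 (new)  [load 35/36]
  35 → bin 2 (new)  [load 35/36]
  31 → bin 3 (new)  [load 31/36]
  28 → bin 4 (new)  [load 28/36]
  26 → bin 5 (new)  [load 26/36]
  24 → bin 6 (new)  [load 24/36]
  20 → bin 7 (new)  [load 20/36]
  15 → bin 7  [load 35/36]
  12 → bin 6  [load 36/36]
  10 → bin 5  [load 36/36]
  10 → bin 8 (new)  [load 10/36]
  8 → bin 4  [load 36/36]
  6 → bin 8  [load 16/36]
8 bins opened.

8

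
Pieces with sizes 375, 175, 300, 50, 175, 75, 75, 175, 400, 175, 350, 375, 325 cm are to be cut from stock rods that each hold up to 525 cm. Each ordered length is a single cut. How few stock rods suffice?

7

Total = 400 + 375 + 375 + 350 + 325 + 300 + 175 + 175 + 175 + 175 + 75 + 75 + 50 = 3025 cm.
Lower bound: ⌈3025/525⌉ = 6 stock rods.
A packing using 7 stock rods:
  stock rod 1: 400 + 75 + 50 = 525
  stock rod 2: 375 + 75 = 450
  stock rod 3: 375 = 375
  stock rod 4: 350 + 175 = 525
  stock rod 5: 325 + 175 = 500
  stock rod 6: 300 + 175 = 475
  stock rod 7: 175 = 175
No arrangement into 6 stock rods stays within capacity, so 7 is optimal.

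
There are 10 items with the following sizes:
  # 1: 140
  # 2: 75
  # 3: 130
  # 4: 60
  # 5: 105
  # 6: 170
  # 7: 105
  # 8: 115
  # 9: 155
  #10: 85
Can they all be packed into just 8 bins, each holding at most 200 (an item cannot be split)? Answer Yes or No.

Yes

A valid assignment using 7 bins:
  bin 1: 170 = 170
  bin 2: 155 = 155
  bin 3: 140 + 60 = 200
  bin 4: 130 = 130
  bin 5: 115 + 85 = 200
  bin 6: 105 + 75 = 180
  bin 7: 105 = 105
That uses only 7 ≤ 8, so 8 bins are enough.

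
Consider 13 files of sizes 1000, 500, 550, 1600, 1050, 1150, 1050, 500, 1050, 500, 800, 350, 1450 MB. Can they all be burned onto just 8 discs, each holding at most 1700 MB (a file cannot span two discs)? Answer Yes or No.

Yes

A valid assignment using 8 discs:
  disc 1: 1600 = 1600
  disc 2: 1450 = 1450
  disc 3: 1150 + 550 = 1700
  disc 4: 1050 + 500 = 1550
  disc 5: 1050 + 500 = 1550
  disc 6: 1050 + 500 = 1550
  disc 7: 1000 + 350 = 1350
  disc 8: 800 = 800
Every load is within 1700 MB, so 8 discs suffice.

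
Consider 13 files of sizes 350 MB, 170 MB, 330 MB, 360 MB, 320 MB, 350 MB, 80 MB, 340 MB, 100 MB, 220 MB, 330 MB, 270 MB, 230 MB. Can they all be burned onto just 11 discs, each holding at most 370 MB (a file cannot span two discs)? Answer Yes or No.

Yes

A valid assignment using 11 discs:
  disc 1: 360 = 360
  disc 2: 350 = 350
  disc 3: 350 = 350
  disc 4: 340 = 340
  disc 5: 330 = 330
  disc 6: 330 = 330
  disc 7: 320 = 320
  disc 8: 270 + 100 = 370
  disc 9: 230 + 80 = 310
  disc 10: 220 = 220
  disc 11: 170 = 170
Every load is within 370 MB, so 11 discs suffice.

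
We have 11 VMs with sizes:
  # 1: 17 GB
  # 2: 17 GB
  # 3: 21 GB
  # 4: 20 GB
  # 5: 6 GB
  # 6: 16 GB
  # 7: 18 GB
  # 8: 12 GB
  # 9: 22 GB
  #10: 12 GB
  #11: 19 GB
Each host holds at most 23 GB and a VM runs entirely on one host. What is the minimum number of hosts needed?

Total = 22 + 21 + 20 + 19 + 18 + 17 + 17 + 16 + 12 + 12 + 6 = 180 GB.
Lower bound: ⌈180/23⌉ = 8 hosts.
Also, 10 VMs each exceed 23/2 GB, and no two of those can share a host, so at least 10 hosts are needed.
A packing using 10 hosts:
  host 1: 22 = 22
  host 2: 21 = 21
  host 3: 20 = 20
  host 4: 19 = 19
  host 5: 18 = 18
  host 6: 17 + 6 = 23
  host 7: 17 = 17
  host 8: 16 = 16
  host 9: 12 = 12
  host 10: 12 = 12
This matches the lower bound, so 10 is optimal.

10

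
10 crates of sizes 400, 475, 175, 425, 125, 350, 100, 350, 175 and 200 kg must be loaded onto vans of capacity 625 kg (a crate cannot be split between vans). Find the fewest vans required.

5

Total = 475 + 425 + 400 + 350 + 350 + 200 + 175 + 175 + 125 + 100 = 2775 kg.
Lower bound: ⌈2775/625⌉ = 5 vans.
A packing using 5 vans:
  van 1: 475 + 125 = 600
  van 2: 425 + 200 = 625
  van 3: 400 + 175 = 575
  van 4: 350 + 175 + 100 = 625
  van 5: 350 = 350
This matches the lower bound, so 5 is optimal.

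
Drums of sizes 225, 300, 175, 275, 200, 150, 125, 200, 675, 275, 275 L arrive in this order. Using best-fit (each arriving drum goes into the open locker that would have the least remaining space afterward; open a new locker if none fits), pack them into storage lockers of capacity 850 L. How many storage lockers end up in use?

  225 → locker 1 (new)  [load 225/850]
  300 → locker 1  [load 525/850]
  175 → locker 1  [load 700/850]
  275 → locker 2 (new)  [load 275/850]
  200 → locker 2  [load 475/850]
  150 → locker 1  [load 850/850]
  125 → locker 2  [load 600/850]
  200 → locker 2  [load 800/850]
  675 → locker 3 (new)  [load 675/850]
  275 → locker 4 (new)  [load 275/850]
  275 → locker 4  [load 550/850]
4 storage lockers opened.

4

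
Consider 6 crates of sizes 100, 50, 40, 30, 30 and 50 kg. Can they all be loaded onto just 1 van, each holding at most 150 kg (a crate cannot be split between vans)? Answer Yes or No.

Total = 300 kg; ⌈300/150⌉ = 2.
At least 2 vans are required, but only 1 is allowed.

No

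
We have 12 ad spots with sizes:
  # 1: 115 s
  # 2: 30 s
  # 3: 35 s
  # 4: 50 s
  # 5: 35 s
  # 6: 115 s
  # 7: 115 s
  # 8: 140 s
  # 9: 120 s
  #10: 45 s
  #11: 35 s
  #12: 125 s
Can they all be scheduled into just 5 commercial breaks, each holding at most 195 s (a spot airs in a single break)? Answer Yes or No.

No

Total = 960 s; ⌈960/195⌉ = 5.
6 ad spots each exceed half the capacity and cannot share a break, forcing at least 6 commercial breaks.
At least 6 commercial breaks are required, but only 5 are allowed.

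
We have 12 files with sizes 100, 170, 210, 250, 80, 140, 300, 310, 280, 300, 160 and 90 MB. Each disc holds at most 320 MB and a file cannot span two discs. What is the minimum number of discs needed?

Total = 310 + 300 + 300 + 280 + 250 + 210 + 170 + 160 + 140 + 100 + 90 + 80 = 2390 MB.
Lower bound: ⌈2390/320⌉ = 8 discs.
A packing using 9 discs:
  disc 1: 310 = 310
  disc 2: 300 = 300
  disc 3: 300 = 300
  disc 4: 280 = 280
  disc 5: 250 = 250
  disc 6: 210 + 100 = 310
  disc 7: 170 + 140 = 310
  disc 8: 160 + 90 = 250
  disc 9: 80 = 80
No arrangement into 8 discs stays within capacity, so 9 is optimal.

9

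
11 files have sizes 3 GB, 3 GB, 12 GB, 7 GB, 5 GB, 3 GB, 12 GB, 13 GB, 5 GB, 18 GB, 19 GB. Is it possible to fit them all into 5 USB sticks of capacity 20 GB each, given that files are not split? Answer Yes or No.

Total = 100 GB; ⌈100/20⌉ = 5.
The bound of 5 does not rule out 5, but exhaustive search shows no assignment into 5 USB sticks of capacity 20 GB exists — the minimum is 6.

No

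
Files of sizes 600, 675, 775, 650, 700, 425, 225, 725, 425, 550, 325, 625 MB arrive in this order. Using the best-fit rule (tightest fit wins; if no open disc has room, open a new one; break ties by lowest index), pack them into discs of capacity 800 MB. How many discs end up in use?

  600 → disc 1 (new)  [load 600/800]
  675 → disc 2 (new)  [load 675/800]
  775 → disc 3 (new)  [load 775/800]
  650 → disc 4 (new)  [load 650/800]
  700 → disc 5 (new)  [load 700/800]
  425 → disc 6 (new)  [load 425/800]
  225 → disc 6  [load 650/800]
  725 → disc 7 (new)  [load 725/800]
  425 → disc 8 (new)  [load 425/800]
  550 → disc 9 (new)  [load 550/800]
  325 → disc 8  [load 750/800]
  625 → disc 10 (new)  [load 625/800]
10 discs opened.

10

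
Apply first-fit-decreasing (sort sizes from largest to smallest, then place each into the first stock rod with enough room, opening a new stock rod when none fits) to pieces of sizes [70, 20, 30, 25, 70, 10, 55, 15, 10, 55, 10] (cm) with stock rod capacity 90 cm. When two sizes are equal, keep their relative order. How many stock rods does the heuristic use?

Sorted descending: 70, 70, 55, 55, 30, 25, 20, 15, 10, 10, 10.
  70 → stock rod 1 (new)  [load 70/90]
  70 → stock rod 2 (new)  [load 70/90]
  55 → stock rod 3 (new)  [load 55/90]
  55 → stock rod 4 (new)  [load 55/90]
  30 → stock rod 3  [load 85/90]
  25 → stock rod 4  [load 80/90]
  20 → stock rod 1  [load 90/90]
  15 → stock rod 2  [load 85/90]
  10 → stock rod 4  [load 90/90]
  10 → stock rod 5 (new)  [load 10/90]
  10 → stock rod 5  [load 20/90]
5 stock rods opened.

5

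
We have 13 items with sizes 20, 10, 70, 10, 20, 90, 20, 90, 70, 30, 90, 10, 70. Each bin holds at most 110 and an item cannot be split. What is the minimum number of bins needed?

Total = 90 + 90 + 90 + 70 + 70 + 70 + 30 + 20 + 20 + 20 + 10 + 10 + 10 = 600.
Lower bound: ⌈600/110⌉ = 6 bins.
A packing using 6 bins:
  bin 1: 90 + 20 = 110
  bin 2: 90 + 20 = 110
  bin 3: 90 + 20 = 110
  bin 4: 70 + 30 + 10 = 110
  bin 5: 70 + 10 + 10 = 90
  bin 6: 70 = 70
This matches the lower bound, so 6 is optimal.

6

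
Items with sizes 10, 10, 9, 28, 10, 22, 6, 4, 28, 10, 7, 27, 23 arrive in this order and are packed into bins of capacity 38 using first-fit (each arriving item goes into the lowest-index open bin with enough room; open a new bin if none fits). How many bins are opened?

  10 → bin 1 (new)  [load 10/38]
  10 → bin 1  [load 20/38]
  9 → bin 1  [load 29/38]
  28 → bin 2 (new)  [load 28/38]
  10 → bin 2  [load 38/38]
  22 → bin 3 (new)  [load 22/38]
  6 → bin 1  [load 35/38]
  4 → bin 3  [load 26/38]
  28 → bin 4 (new)  [load 28/38]
  10 → bin 3  [load 36/38]
  7 → bin 4  [load 35/38]
  27 → bin 5 (new)  [load 27/38]
  23 → bin 6 (new)  [load 23/38]
6 bins opened.

6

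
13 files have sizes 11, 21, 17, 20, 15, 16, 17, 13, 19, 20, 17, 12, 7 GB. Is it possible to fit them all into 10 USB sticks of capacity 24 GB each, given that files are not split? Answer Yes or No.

Total = 205 GB; ⌈205/24⌉ = 9.
10 files each exceed half the capacity and cannot share a USB stick, forcing at least 10 USB sticks.
The bound of 10 does not rule out 10, but exhaustive search shows no assignment into 10 USB sticks of capacity 24 GB exists — the minimum is 11.

No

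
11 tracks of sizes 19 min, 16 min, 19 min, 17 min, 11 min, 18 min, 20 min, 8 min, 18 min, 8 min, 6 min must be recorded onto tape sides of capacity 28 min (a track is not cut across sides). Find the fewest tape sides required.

Total = 20 + 19 + 19 + 18 + 18 + 17 + 16 + 11 + 8 + 8 + 6 = 160 min.
Lower bound: ⌈160/28⌉ = 6 tape sides.
Also, 7 tracks each exceed 14 min, and no two of those can share a side, so at least 7 tape sides are needed.
A packing using 7 tape sides:
  side 1: 20 + 8 = 28
  side 2: 19 + 8 = 27
  side 3: 19 + 6 = 25
  side 4: 18 = 18
  side 5: 18 = 18
  side 6: 17 + 11 = 28
  side 7: 16 = 16
This matches the lower bound, so 7 is optimal.

7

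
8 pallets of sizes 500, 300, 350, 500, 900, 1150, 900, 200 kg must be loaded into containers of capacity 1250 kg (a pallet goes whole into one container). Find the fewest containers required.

4

Total = 1150 + 900 + 900 + 500 + 500 + 350 + 300 + 200 = 4800 kg.
Lower bound: ⌈4800/1250⌉ = 4 containers.
A packing using 4 containers:
  container 1: 1150 = 1150
  container 2: 900 + 350 = 1250
  container 3: 900 + 300 = 1200
  container 4: 500 + 500 + 200 = 1200
This matches the lower bound, so 4 is optimal.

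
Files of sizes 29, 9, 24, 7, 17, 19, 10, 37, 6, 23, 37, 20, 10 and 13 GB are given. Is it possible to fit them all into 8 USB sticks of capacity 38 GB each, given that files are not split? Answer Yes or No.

Yes

A valid assignment using 8 USB sticks:
  USB stick 1: 37 = 37
  USB stick 2: 37 = 37
  USB stick 3: 29 + 9 = 38
  USB stick 4: 24 + 13 = 37
  USB stick 5: 23 + 10 = 33
  USB stick 6: 20 + 17 = 37
  USB stick 7: 19 + 10 + 7 = 36
  USB stick 8: 6 = 6
Every load is within 38 GB, so 8 USB sticks suffice.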